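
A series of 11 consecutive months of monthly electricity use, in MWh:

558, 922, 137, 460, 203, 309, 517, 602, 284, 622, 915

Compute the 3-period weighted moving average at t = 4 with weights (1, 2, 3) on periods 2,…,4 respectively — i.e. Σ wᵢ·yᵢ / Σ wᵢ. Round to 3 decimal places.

429.333

Weighted sum: 1·922 + 2·137 + 3·460 = 922 + 274 + 1380 = 2576
Weight total: 1 + 2 + 3 = 6
WMA = 2576 / 6 = 429.333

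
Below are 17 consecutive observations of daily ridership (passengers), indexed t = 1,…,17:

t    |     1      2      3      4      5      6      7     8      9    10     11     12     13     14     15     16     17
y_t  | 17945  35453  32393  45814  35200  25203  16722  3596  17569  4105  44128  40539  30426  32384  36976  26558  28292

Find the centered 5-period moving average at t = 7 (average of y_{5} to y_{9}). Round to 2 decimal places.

Sum of periods 5–9: 35200 + 25203 + 16722 + 3596 + 17569 = 98290
Divide by 5: 98290 / 5 = 19658.00

19658.00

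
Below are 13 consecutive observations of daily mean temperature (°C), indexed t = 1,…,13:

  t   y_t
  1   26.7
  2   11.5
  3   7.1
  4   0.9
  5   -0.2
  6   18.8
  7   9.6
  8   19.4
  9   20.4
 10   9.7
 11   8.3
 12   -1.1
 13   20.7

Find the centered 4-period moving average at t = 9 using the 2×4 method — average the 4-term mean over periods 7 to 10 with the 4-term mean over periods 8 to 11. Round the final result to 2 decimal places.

Sum over 7–10: 9.6 + 19.4 + 20.4 + 9.7 = 59.1
Sum over 8–11: 19.4 + 20.4 + 9.7 + 8.3 = 57.8
CMA at t=9 = (59.1 + 57.8) / (2·4) = 116.9 / 8 = 14.61

14.61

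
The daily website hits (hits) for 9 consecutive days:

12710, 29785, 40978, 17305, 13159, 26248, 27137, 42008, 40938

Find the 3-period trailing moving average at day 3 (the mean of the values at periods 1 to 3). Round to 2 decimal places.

Sum of periods 1–3: 12710 + 29785 + 40978 = 83473
Divide by 3: 83473 / 3 = 27824.33

27824.33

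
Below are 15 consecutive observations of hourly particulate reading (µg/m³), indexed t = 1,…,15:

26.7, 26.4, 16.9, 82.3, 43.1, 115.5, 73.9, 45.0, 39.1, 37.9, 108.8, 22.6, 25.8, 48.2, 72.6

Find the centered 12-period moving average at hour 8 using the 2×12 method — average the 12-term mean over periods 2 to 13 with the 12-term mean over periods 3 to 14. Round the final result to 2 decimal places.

54.02

Sum over 2–13: 26.4 + 16.9 + 82.3 + 43.1 + 115.5 + 73.9 + 45.0 + 39.1 + 37.9 + 108.8 + 22.6 + 25.8 = 637.3
Sum over 3–14: 16.9 + 82.3 + 43.1 + 115.5 + 73.9 + 45.0 + 39.1 + 37.9 + 108.8 + 22.6 + 25.8 + 48.2 = 659.1
CMA at t=8 = (637.3 + 659.1) / (2·12) = 1296.4 / 24 = 54.02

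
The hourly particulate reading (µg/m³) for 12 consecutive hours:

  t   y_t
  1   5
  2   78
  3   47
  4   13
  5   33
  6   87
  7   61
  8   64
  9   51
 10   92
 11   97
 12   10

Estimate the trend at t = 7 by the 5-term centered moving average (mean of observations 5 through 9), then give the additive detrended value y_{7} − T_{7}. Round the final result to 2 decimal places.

Trend T_7 = (33 + 87 + 61 + 64 + 51) / 5 = 296/5 = 59.2000
Detrended value: 61 − 59.2000 = 1.80

1.80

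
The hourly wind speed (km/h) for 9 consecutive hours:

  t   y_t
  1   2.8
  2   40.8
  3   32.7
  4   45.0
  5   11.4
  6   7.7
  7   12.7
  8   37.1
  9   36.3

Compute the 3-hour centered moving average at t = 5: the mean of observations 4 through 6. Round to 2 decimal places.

Sum of periods 4–6: 45.0 + 11.4 + 7.7 = 64.1
Divide by 3: 64.1 / 3 = 21.37

21.37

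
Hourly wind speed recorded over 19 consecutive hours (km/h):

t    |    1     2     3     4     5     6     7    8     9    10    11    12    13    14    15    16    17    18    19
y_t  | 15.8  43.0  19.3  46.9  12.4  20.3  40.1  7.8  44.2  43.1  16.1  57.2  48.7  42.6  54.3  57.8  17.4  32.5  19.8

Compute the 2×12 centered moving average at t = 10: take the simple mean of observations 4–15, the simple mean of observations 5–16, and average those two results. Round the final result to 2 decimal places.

36.60

Sum over 4–15: 46.9 + 12.4 + 20.3 + 40.1 + 7.8 + 44.2 + 43.1 + 16.1 + 57.2 + 48.7 + 42.6 + 54.3 = 433.7
Sum over 5–16: 12.4 + 20.3 + 40.1 + 7.8 + 44.2 + 43.1 + 16.1 + 57.2 + 48.7 + 42.6 + 54.3 + 57.8 = 444.6
CMA at t=10 = (433.7 + 444.6) / (2·12) = 878.3 / 24 = 36.60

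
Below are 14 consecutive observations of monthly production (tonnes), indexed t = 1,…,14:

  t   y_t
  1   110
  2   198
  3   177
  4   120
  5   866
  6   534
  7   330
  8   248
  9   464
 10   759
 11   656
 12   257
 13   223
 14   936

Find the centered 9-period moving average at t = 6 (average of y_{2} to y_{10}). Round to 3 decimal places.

Sum of periods 2–10: 198 + 177 + 120 + 866 + 534 + 330 + 248 + 464 + 759 = 3696
Divide by 9: 3696 / 9 = 410.667

410.667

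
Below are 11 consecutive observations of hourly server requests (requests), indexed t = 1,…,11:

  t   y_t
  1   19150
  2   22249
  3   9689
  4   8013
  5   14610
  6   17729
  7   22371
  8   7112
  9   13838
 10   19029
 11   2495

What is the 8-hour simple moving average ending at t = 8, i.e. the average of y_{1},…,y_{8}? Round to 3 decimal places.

Sum of periods 1–8: 19150 + 22249 + 9689 + 8013 + 14610 + 17729 + 22371 + 7112 = 120923
Divide by 8: 120923 / 8 = 15115.375

15115.375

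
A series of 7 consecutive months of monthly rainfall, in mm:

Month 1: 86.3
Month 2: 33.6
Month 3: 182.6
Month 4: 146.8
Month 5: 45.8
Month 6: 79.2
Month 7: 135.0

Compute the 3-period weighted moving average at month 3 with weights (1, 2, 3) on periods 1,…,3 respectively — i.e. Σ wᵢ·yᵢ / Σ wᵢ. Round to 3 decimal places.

116.883

Weighted sum: 1·86.3 + 2·33.6 + 3·182.6 = 86.3 + 67.2 + 547.8 = 701.3
Weight total: 1 + 2 + 3 = 6
WMA = 701.3 / 6 = 116.883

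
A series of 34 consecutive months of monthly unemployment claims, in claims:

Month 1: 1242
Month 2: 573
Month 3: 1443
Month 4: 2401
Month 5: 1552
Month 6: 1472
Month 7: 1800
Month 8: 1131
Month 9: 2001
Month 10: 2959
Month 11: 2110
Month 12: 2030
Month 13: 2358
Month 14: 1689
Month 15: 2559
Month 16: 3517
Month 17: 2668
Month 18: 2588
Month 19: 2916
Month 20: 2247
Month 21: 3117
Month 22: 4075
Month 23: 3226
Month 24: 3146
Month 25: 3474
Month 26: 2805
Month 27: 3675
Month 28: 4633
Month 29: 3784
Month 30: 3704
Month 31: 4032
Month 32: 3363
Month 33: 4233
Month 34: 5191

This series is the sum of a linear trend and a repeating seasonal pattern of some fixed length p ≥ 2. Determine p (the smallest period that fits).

6

First differences y_{t+1} − y_t: -669, 870, 958, -849, -80, 328, -669, 870, 958, -849, -80, 328, -669, 870, …
The difference pattern repeats every 6 terms and not for any smaller step, so p = 6.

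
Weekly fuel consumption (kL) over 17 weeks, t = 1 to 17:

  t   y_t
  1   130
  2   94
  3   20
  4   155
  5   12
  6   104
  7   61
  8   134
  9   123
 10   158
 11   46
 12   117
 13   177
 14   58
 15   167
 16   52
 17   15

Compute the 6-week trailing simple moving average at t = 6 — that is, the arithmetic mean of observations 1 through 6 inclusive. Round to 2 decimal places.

85.83

Sum of periods 1–6: 130 + 94 + 20 + 155 + 12 + 104 = 515
Divide by 6: 515 / 6 = 85.83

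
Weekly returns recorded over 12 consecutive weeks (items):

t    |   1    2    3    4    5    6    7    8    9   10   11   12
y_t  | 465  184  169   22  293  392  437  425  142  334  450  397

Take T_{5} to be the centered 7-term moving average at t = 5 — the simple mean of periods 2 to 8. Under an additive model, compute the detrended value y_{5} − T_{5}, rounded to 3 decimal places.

Trend T_5 = (184 + 169 + 22 + 293 + 392 + 437 + 425) / 7 = 1922/7 = 274.57143
Detrended value: 293 − 274.57143 = 18.429

18.429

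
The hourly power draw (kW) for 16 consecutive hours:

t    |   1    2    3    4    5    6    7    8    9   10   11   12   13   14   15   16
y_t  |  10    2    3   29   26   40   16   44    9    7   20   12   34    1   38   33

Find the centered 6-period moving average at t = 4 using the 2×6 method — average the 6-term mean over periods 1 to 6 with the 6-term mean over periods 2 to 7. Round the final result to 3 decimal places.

Sum over 1–6: 10 + 2 + 3 + 29 + 26 + 40 = 110
Sum over 2–7: 2 + 3 + 29 + 26 + 40 + 16 = 116
CMA at t=4 = (110 + 116) / (2·6) = 226 / 12 = 18.833

18.833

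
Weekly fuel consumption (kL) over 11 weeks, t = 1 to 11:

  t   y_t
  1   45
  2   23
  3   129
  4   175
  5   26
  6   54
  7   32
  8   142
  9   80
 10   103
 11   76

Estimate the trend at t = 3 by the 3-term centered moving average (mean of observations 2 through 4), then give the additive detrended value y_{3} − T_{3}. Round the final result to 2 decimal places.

Trend T_3 = (23 + 129 + 175) / 3 = 327/3 = 109.0000
Detrended value: 129 − 109.0000 = 20.00

20.00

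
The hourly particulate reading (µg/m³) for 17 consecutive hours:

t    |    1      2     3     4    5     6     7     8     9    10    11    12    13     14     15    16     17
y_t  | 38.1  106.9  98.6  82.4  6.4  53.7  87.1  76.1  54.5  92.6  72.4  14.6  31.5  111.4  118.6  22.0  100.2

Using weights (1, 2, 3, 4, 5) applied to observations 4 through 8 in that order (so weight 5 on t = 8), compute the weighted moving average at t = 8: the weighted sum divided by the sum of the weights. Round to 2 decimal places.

Weighted sum: 1·82.4 + 2·6.4 + 3·53.7 + 4·87.1 + 5·76.1 = 82.4 + 12.8 + 161.1 + 348.4 + 380.5 = 985.2
Weight total: 1 + 2 + 3 + 4 + 5 = 15
WMA = 985.2 / 15 = 65.68

65.68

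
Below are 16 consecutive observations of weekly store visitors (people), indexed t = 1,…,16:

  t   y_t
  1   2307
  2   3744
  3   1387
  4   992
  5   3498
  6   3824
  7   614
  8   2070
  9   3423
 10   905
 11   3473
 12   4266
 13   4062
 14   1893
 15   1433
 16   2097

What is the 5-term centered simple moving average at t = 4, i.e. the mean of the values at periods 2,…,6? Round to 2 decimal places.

2689.00

Sum of periods 2–6: 3744 + 1387 + 992 + 3498 + 3824 = 13445
Divide by 5: 13445 / 5 = 2689.00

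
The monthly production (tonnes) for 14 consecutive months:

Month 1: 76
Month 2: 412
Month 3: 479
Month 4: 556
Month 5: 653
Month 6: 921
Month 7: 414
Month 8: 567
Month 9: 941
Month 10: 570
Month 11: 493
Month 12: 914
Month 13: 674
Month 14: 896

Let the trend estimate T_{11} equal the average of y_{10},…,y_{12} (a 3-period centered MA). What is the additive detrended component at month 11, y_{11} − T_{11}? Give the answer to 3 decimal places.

Trend T_11 = (570 + 493 + 914) / 3 = 1977/3 = 659.00000
Detrended value: 493 − 659.00000 = -166.000

-166.000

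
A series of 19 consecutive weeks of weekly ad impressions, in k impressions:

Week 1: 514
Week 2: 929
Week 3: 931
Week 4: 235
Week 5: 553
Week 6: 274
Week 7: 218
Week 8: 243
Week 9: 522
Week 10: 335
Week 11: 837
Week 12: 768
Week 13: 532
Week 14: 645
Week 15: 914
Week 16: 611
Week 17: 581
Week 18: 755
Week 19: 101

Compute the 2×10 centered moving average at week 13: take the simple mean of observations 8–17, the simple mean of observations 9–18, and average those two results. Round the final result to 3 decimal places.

624.400

Sum over 8–17: 243 + 522 + 335 + 837 + 768 + 532 + 645 + 914 + 611 + 581 = 5988
Sum over 9–18: 522 + 335 + 837 + 768 + 532 + 645 + 914 + 611 + 581 + 755 = 6500
CMA at t=13 = (5988 + 6500) / (2·10) = 12488 / 20 = 624.400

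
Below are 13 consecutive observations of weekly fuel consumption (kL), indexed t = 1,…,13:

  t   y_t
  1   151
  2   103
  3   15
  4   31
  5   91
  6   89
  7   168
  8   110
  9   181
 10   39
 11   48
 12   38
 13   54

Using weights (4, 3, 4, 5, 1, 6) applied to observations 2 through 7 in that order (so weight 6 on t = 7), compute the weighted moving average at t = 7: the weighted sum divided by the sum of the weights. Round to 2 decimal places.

92.74

Weighted sum: 4·103 + 3·15 + 4·31 + 5·91 + 1·89 + 6·168 = 412 + 45 + 124 + 455 + 89 + 1008 = 2133
Weight total: 4 + 3 + 4 + 5 + 1 + 6 = 23
WMA = 2133 / 23 = 92.74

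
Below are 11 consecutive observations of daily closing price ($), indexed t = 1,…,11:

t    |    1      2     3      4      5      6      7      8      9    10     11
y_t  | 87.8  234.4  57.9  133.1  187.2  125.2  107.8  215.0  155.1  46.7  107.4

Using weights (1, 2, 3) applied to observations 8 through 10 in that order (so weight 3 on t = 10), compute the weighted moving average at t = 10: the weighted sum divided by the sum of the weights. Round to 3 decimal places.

Weighted sum: 1·215.0 + 2·155.1 + 3·46.7 = 215.0 + 310.2 + 140.1 = 665.3
Weight total: 1 + 2 + 3 = 6
WMA = 665.3 / 6 = 110.883

110.883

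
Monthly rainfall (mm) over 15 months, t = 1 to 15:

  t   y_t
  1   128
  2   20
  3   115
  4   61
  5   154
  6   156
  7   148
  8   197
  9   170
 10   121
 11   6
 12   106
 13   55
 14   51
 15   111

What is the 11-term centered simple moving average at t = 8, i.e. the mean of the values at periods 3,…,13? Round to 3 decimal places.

117.182

Sum of periods 3–13: 115 + 61 + 154 + 156 + 148 + 197 + 170 + 121 + 6 + 106 + 55 = 1289
Divide by 11: 1289 / 11 = 117.182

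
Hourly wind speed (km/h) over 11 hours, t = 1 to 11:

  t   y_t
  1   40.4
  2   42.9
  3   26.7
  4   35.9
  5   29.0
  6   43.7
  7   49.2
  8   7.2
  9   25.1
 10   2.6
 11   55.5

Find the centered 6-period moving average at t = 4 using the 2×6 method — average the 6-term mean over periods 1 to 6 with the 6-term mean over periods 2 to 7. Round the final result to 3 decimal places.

Sum over 1–6: 40.4 + 42.9 + 26.7 + 35.9 + 29.0 + 43.7 = 218.6
Sum over 2–7: 42.9 + 26.7 + 35.9 + 29.0 + 43.7 + 49.2 = 227.4
CMA at t=4 = (218.6 + 227.4) / (2·6) = 446.0 / 12 = 37.167

37.167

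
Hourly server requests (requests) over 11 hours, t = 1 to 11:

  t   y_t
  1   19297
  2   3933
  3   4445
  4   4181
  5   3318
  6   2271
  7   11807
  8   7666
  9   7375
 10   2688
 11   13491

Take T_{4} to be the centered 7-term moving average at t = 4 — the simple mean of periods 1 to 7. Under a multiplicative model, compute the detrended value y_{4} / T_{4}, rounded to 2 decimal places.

Trend T_4 = (19297 + 3933 + 4445 + 4181 + 3318 + 2271 + 11807) / 7 = 49252/7 = 7036.0000
Ratio to trend: 4181 / 7036.0000 = 0.59

0.59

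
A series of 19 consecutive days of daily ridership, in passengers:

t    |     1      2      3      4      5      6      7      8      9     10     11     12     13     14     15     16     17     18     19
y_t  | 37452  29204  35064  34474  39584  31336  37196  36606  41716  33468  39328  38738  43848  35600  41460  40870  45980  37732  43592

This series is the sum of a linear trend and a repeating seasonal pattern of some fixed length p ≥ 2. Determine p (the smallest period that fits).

First differences y_{t+1} − y_t: -8248, 5860, -590, 5110, -8248, 5860, -590, 5110, -8248, 5860, …
The difference pattern repeats every 4 terms and not for any smaller step, so p = 4.

4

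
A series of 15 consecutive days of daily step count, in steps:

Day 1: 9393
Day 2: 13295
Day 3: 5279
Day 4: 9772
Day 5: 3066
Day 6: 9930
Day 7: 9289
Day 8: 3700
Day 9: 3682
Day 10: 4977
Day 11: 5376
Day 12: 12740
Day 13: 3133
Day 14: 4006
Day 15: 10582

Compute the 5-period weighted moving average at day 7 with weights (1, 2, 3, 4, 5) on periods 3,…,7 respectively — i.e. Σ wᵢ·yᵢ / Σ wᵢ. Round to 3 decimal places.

8012.400

Weighted sum: 1·5279 + 2·9772 + 3·3066 + 4·9930 + 5·9289 = 5279 + 19544 + 9198 + 39720 + 46445 = 120186
Weight total: 1 + 2 + 3 + 4 + 5 = 15
WMA = 120186 / 15 = 8012.400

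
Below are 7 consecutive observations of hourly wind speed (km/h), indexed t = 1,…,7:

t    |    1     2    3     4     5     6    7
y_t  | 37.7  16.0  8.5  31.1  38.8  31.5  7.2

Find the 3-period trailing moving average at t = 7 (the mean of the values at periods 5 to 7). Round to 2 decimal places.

25.83

Sum of periods 5–7: 38.8 + 31.5 + 7.2 = 77.5
Divide by 3: 77.5 / 3 = 25.83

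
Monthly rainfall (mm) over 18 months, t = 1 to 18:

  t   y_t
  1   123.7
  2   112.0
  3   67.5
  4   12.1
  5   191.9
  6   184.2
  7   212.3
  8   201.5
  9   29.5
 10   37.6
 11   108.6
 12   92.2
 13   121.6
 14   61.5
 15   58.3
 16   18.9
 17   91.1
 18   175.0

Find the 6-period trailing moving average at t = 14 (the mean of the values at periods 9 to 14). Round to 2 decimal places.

75.17

Sum of periods 9–14: 29.5 + 37.6 + 108.6 + 92.2 + 121.6 + 61.5 = 451.0
Divide by 6: 451.0 / 6 = 75.17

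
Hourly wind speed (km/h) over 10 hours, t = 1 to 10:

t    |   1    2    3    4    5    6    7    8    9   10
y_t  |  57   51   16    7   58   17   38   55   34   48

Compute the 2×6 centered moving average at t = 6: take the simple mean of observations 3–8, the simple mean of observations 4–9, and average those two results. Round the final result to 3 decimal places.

Sum over 3–8: 16 + 7 + 58 + 17 + 38 + 55 = 191
Sum over 4–9: 7 + 58 + 17 + 38 + 55 + 34 = 209
CMA at t=6 = (191 + 209) / (2·6) = 400 / 12 = 33.333

33.333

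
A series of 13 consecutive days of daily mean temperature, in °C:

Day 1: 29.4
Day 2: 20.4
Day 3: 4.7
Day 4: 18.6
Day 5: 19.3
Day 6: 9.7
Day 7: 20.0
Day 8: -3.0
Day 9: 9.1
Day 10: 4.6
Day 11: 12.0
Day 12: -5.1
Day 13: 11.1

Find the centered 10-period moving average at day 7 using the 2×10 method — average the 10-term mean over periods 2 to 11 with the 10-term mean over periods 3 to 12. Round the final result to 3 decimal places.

10.265

Sum over 2–11: 20.4 + 4.7 + 18.6 + 19.3 + 9.7 + 20.0 + (-3.0) + 9.1 + 4.6 + 12.0 = 115.4
Sum over 3–12: 4.7 + 18.6 + 19.3 + 9.7 + 20.0 + (-3.0) + 9.1 + 4.6 + 12.0 + (-5.1) = 89.9
CMA at t=7 = (115.4 + 89.9) / (2·10) = 205.3 / 20 = 10.265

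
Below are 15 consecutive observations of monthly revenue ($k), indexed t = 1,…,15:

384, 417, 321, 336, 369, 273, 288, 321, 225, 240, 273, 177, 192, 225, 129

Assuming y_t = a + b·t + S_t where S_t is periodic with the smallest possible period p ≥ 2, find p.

First differences y_{t+1} − y_t: 33, -96, 15, 33, -96, 15, 33, -96, …
The difference pattern repeats every 3 terms and not for any smaller step, so p = 3.

3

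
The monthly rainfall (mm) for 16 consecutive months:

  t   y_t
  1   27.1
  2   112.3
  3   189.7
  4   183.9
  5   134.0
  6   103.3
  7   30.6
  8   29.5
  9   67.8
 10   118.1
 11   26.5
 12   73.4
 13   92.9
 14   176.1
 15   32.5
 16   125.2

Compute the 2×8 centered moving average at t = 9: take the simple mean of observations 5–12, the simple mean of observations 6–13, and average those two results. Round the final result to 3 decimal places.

Sum over 5–12: 134.0 + 103.3 + 30.6 + 29.5 + 67.8 + 118.1 + 26.5 + 73.4 = 583.2
Sum over 6–13: 103.3 + 30.6 + 29.5 + 67.8 + 118.1 + 26.5 + 73.4 + 92.9 = 542.1
CMA at t=9 = (583.2 + 542.1) / (2·8) = 1125.3 / 16 = 70.331

70.331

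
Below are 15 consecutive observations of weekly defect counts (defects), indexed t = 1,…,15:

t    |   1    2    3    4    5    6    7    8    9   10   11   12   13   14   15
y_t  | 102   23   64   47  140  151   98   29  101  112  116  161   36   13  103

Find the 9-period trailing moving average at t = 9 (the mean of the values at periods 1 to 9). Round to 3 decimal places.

83.889

Sum of periods 1–9: 102 + 23 + 64 + 47 + 140 + 151 + 98 + 29 + 101 = 755
Divide by 9: 755 / 9 = 83.889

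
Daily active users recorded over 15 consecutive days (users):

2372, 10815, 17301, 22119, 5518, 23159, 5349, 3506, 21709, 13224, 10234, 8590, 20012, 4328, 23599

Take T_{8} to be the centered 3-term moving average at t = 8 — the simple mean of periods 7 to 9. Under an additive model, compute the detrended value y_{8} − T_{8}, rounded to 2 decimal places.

Trend T_8 = (5349 + 3506 + 21709) / 3 = 30564/3 = 10188.0000
Detrended value: 3506 − 10188.0000 = -6682.00

-6682.00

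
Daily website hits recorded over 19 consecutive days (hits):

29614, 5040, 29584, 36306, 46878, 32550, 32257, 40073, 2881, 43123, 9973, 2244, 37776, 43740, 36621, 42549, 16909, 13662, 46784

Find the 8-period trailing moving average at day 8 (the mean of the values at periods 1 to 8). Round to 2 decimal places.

31537.75

Sum of periods 1–8: 29614 + 5040 + 29584 + 36306 + 46878 + 32550 + 32257 + 40073 = 252302
Divide by 8: 252302 / 8 = 31537.75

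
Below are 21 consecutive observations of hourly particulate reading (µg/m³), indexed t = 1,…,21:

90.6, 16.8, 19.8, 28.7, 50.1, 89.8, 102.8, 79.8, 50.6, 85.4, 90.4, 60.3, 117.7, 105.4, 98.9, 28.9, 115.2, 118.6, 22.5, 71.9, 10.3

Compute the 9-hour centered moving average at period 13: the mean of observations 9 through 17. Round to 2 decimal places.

Sum of periods 9–17: 50.6 + 85.4 + 90.4 + 60.3 + 117.7 + 105.4 + 98.9 + 28.9 + 115.2 = 752.8
Divide by 9: 752.8 / 9 = 83.64

83.64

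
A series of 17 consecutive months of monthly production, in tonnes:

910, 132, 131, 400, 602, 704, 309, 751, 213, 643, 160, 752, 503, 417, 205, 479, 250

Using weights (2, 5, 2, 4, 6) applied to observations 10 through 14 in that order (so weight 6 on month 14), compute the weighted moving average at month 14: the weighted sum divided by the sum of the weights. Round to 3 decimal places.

Weighted sum: 2·643 + 5·160 + 2·752 + 4·503 + 6·417 = 1286 + 800 + 1504 + 2012 + 2502 = 8104
Weight total: 2 + 5 + 2 + 4 + 6 = 19
WMA = 8104 / 19 = 426.526

426.526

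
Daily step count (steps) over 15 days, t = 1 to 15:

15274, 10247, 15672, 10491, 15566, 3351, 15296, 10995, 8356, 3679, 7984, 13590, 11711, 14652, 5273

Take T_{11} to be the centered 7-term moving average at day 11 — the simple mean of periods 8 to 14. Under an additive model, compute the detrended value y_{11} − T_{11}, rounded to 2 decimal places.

Trend T_11 = (10995 + 8356 + 3679 + 7984 + 13590 + 11711 + 14652) / 7 = 70967/7 = 10138.1429
Detrended value: 7984 − 10138.1429 = -2154.14

-2154.14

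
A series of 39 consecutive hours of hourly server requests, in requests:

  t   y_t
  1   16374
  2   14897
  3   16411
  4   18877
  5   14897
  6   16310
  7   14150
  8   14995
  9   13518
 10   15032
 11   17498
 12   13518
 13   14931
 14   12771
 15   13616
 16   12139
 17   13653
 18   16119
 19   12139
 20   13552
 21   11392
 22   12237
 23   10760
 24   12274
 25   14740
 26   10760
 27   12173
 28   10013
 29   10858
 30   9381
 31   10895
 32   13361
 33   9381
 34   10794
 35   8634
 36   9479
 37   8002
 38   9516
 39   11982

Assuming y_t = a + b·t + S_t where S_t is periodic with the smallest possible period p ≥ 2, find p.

First differences y_{t+1} − y_t: -1477, 1514, 2466, -3980, 1413, -2160, 845, -1477, 1514, 2466, -3980, 1413, -2160, 845, -1477, 1514, …
The difference pattern repeats every 7 terms and not for any smaller step, so p = 7.

7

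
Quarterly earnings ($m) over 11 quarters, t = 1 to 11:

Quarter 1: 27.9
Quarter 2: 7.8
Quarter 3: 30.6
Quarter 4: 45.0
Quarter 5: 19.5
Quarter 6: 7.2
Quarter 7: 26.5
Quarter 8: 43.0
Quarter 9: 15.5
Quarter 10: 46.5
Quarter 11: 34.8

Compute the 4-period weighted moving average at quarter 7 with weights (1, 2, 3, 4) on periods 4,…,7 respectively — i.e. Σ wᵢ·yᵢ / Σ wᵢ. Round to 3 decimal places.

Weighted sum: 1·45.0 + 2·19.5 + 3·7.2 + 4·26.5 = 45.0 + 39.0 + 21.6 + 106.0 = 211.6
Weight total: 1 + 2 + 3 + 4 = 10
WMA = 211.6 / 10 = 21.160

21.160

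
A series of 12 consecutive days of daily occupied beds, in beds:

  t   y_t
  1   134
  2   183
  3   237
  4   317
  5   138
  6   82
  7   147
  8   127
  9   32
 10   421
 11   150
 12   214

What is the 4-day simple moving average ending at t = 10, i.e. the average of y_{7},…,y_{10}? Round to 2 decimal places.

181.75

Sum of periods 7–10: 147 + 127 + 32 + 421 = 727
Divide by 4: 727 / 4 = 181.75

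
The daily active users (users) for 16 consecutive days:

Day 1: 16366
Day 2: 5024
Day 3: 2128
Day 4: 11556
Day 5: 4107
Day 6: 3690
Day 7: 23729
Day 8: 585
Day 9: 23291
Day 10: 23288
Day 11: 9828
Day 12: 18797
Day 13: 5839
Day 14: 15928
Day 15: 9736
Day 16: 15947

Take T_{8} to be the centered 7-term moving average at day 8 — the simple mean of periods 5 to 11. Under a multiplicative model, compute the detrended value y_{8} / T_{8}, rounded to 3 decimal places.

0.046

Trend T_8 = (4107 + 3690 + 23729 + 585 + 23291 + 23288 + 9828) / 7 = 88518/7 = 12645.42857
Ratio to trend: 585 / 12645.42857 = 0.046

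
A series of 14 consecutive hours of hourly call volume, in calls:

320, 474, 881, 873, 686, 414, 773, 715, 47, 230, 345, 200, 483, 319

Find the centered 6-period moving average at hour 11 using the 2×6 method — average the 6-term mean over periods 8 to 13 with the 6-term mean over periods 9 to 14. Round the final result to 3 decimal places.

Sum over 8–13: 715 + 47 + 230 + 345 + 200 + 483 = 2020
Sum over 9–14: 47 + 230 + 345 + 200 + 483 + 319 = 1624
CMA at t=11 = (2020 + 1624) / (2·6) = 3644 / 12 = 303.667

303.667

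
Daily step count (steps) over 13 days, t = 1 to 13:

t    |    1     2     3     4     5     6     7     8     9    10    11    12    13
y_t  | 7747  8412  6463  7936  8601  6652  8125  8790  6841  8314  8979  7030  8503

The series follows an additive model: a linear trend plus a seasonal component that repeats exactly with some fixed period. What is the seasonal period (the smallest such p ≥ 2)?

First differences y_{t+1} − y_t: 665, -1949, 1473, 665, -1949, 1473, 665, -1949, …
The difference pattern repeats every 3 terms and not for any smaller step, so p = 3.

3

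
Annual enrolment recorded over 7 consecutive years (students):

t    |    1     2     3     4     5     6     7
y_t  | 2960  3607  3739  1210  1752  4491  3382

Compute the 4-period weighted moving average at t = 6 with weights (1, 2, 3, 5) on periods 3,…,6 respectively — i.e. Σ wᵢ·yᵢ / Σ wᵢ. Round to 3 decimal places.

3079.091

Weighted sum: 1·3739 + 2·1210 + 3·1752 + 5·4491 = 3739 + 2420 + 5256 + 22455 = 33870
Weight total: 1 + 2 + 3 + 5 = 11
WMA = 33870 / 11 = 3079.091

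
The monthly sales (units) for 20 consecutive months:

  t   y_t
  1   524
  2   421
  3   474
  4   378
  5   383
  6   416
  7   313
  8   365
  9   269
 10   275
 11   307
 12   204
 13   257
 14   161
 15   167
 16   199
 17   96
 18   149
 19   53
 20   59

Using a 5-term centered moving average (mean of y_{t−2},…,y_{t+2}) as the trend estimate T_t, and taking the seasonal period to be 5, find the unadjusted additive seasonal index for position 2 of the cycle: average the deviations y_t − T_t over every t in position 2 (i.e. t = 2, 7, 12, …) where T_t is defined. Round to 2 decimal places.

Season position 2 occurs at t = 7, 12, 17 (where T_t is defined).
t=7: T_7 = 349.2000; y_7 − T_7 = 313 − 349.2000 = -36.2000
t=12: T_12 = 240.8000; y_12 − T_12 = 204 − 240.8000 = -36.8000
t=17: T_17 = 132.8000; y_17 − T_17 = 96 − 132.8000 = -36.8000
Mean deviation: (-36.2000 + -36.8000 + -36.8000) / 3 = -36.60

-36.60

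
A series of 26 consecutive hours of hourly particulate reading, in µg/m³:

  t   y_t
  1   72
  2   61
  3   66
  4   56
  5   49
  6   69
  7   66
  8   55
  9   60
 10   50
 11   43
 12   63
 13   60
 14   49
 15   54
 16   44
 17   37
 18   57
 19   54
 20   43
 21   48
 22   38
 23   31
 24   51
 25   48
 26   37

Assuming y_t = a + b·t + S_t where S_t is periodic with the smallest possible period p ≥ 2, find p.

6

First differences y_{t+1} − y_t: -11, 5, -10, -7, 20, -3, -11, 5, -10, -7, 20, -3, -11, 5, …
The difference pattern repeats every 6 terms and not for any smaller step, so p = 6.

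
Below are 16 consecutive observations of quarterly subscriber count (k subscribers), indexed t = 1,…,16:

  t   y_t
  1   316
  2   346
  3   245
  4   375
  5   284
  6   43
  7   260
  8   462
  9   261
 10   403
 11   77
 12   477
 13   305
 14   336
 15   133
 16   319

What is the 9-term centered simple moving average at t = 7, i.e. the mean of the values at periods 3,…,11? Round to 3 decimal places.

267.778

Sum of periods 3–11: 245 + 375 + 284 + 43 + 260 + 462 + 261 + 403 + 77 = 2410
Divide by 9: 2410 / 9 = 267.778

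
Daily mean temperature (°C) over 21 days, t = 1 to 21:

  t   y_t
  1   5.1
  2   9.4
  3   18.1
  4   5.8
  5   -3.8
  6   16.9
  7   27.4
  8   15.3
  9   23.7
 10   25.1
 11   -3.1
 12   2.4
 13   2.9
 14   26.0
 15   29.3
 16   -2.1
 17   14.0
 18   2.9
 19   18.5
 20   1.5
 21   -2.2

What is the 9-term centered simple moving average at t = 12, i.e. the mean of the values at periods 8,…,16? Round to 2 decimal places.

Sum of periods 8–16: 15.3 + 23.7 + 25.1 + (-3.1) + 2.4 + 2.9 + 26.0 + 29.3 + (-2.1) = 119.5
Divide by 9: 119.5 / 9 = 13.28

13.28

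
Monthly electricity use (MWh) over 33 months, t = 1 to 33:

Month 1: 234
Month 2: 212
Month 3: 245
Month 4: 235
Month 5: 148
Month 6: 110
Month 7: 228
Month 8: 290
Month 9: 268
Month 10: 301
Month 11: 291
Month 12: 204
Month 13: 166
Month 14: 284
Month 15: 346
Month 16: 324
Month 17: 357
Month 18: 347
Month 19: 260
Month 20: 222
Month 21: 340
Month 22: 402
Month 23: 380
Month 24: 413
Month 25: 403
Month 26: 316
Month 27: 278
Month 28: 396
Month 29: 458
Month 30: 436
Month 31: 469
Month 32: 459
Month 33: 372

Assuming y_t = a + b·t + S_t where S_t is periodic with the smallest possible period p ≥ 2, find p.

First differences y_{t+1} − y_t: -22, 33, -10, -87, -38, 118, 62, -22, 33, -10, -87, -38, 118, 62, -22, 33, …
The difference pattern repeats every 7 terms and not for any smaller step, so p = 7.

7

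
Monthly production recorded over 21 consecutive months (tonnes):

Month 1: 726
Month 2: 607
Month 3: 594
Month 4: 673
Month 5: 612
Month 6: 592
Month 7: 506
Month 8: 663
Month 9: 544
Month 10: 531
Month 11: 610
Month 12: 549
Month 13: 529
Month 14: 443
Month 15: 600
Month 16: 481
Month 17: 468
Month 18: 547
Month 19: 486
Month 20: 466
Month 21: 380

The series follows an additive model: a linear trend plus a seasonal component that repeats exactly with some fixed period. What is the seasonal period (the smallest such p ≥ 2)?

7

First differences y_{t+1} − y_t: -119, -13, 79, -61, -20, -86, 157, -119, -13, 79, -61, -20, -86, 157, -119, -13, …
The difference pattern repeats every 7 terms and not for any smaller step, so p = 7.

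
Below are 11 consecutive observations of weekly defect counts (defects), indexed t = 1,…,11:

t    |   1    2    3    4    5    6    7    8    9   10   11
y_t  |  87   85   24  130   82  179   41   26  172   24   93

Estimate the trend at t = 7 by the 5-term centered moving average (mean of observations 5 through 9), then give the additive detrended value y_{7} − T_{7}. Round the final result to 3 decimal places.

-59.000

Trend T_7 = (82 + 179 + 41 + 26 + 172) / 5 = 500/5 = 100.00000
Detrended value: 41 − 100.00000 = -59.000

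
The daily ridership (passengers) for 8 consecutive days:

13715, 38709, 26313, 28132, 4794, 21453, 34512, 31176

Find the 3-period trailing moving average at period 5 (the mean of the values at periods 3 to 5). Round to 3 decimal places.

Sum of periods 3–5: 26313 + 28132 + 4794 = 59239
Divide by 3: 59239 / 3 = 19746.333

19746.333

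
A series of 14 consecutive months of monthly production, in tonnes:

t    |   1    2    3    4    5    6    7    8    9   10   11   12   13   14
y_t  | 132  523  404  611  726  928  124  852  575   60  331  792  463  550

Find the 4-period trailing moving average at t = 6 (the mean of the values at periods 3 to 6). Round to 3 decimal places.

Sum of periods 3–6: 404 + 611 + 726 + 928 = 2669
Divide by 4: 2669 / 4 = 667.250

667.250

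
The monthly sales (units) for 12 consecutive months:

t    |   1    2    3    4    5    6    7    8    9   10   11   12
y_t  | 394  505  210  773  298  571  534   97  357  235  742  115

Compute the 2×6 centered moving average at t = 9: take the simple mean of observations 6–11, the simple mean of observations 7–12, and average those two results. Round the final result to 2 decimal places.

Sum over 6–11: 571 + 534 + 97 + 357 + 235 + 742 = 2536
Sum over 7–12: 534 + 97 + 357 + 235 + 742 + 115 = 2080
CMA at t=9 = (2536 + 2080) / (2·6) = 4616 / 12 = 384.67

384.67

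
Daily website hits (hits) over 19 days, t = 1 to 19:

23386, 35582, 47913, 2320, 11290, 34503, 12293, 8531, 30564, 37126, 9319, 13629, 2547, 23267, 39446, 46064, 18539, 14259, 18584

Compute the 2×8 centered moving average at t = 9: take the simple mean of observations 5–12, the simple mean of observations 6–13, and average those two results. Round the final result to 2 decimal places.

Sum over 5–12: 11290 + 34503 + 12293 + 8531 + 30564 + 37126 + 9319 + 13629 = 157255
Sum over 6–13: 34503 + 12293 + 8531 + 30564 + 37126 + 9319 + 13629 + 2547 = 148512
CMA at t=9 = (157255 + 148512) / (2·8) = 305767 / 16 = 19110.44

19110.44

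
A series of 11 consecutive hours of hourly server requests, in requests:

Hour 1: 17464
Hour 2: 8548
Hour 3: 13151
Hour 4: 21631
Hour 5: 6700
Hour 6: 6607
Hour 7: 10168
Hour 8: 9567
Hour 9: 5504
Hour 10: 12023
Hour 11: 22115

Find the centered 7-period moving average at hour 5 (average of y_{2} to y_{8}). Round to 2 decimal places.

Sum of periods 2–8: 8548 + 13151 + 21631 + 6700 + 6607 + 10168 + 9567 = 76372
Divide by 7: 76372 / 7 = 10910.29

10910.29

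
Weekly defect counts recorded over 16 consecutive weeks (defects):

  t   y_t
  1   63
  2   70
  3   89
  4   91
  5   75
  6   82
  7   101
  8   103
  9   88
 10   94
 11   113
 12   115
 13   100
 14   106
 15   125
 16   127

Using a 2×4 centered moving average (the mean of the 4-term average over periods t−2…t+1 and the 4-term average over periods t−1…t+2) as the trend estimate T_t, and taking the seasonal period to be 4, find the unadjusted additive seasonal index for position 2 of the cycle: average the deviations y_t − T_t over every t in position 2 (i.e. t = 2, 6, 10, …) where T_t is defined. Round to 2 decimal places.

Season position 2 occurs at t = 6, 10, 14 (where T_t is defined).
t=6: T_6 = 88.7500; y_6 − T_6 = 82 − 88.7500 = -6.7500
t=10: T_10 = 101.0000; y_10 − T_10 = 94 − 101.0000 = -7.0000
t=14: T_14 = 113.0000; y_14 − T_14 = 106 − 113.0000 = -7.0000
Mean deviation: (-6.7500 + -7.0000 + -7.0000) / 3 = -6.92

-6.92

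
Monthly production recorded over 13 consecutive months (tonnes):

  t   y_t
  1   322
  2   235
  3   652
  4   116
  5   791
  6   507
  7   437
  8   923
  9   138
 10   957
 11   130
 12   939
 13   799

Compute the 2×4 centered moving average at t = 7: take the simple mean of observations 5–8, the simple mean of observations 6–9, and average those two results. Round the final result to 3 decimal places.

Sum over 5–8: 791 + 507 + 437 + 923 = 2658
Sum over 6–9: 507 + 437 + 923 + 138 = 2005
CMA at t=7 = (2658 + 2005) / (2·4) = 4663 / 8 = 582.875

582.875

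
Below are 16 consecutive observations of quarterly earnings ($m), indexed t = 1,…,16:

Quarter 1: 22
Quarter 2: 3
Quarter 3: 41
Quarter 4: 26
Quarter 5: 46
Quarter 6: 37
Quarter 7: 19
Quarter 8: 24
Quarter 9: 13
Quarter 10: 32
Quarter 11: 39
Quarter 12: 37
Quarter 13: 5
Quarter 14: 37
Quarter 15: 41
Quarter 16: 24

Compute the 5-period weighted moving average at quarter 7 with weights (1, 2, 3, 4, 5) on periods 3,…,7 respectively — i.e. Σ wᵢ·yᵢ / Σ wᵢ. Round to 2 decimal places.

Weighted sum: 1·41 + 2·26 + 3·46 + 4·37 + 5·19 = 41 + 52 + 138 + 148 + 95 = 474
Weight total: 1 + 2 + 3 + 4 + 5 = 15
WMA = 474 / 15 = 31.60

31.60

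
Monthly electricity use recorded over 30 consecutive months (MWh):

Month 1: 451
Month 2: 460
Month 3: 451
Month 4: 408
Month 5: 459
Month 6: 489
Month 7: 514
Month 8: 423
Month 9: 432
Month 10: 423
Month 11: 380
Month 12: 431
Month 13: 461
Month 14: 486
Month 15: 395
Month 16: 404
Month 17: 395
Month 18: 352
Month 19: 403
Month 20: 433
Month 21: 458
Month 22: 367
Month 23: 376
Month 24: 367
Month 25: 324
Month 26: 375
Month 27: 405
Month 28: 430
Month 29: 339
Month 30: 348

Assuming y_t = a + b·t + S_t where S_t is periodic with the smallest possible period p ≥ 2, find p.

First differences y_{t+1} − y_t: 9, -9, -43, 51, 30, 25, -91, 9, -9, -43, 51, 30, 25, -91, 9, -9, …
The difference pattern repeats every 7 terms and not for any smaller step, so p = 7.

7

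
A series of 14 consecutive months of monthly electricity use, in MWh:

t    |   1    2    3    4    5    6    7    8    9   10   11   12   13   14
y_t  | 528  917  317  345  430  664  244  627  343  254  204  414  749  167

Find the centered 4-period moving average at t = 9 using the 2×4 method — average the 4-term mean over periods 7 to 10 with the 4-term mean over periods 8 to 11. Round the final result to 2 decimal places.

362.00

Sum over 7–10: 244 + 627 + 343 + 254 = 1468
Sum over 8–11: 627 + 343 + 254 + 204 = 1428
CMA at t=9 = (1468 + 1428) / (2·4) = 2896 / 8 = 362.00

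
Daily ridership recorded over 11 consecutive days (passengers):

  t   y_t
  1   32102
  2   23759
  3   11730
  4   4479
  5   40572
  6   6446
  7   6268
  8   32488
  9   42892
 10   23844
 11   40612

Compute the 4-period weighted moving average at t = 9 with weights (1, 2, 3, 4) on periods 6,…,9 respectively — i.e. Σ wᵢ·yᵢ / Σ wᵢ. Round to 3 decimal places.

28801.400

Weighted sum: 1·6446 + 2·6268 + 3·32488 + 4·42892 = 6446 + 12536 + 97464 + 171568 = 288014
Weight total: 1 + 2 + 3 + 4 = 10
WMA = 288014 / 10 = 28801.400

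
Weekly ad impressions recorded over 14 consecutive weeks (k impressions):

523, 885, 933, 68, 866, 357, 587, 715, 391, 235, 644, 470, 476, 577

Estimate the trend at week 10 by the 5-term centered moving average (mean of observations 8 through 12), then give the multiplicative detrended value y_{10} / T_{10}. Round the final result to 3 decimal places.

Trend T_10 = (715 + 391 + 235 + 644 + 470) / 5 = 2455/5 = 491.00000
Ratio to trend: 235 / 491.00000 = 0.479

0.479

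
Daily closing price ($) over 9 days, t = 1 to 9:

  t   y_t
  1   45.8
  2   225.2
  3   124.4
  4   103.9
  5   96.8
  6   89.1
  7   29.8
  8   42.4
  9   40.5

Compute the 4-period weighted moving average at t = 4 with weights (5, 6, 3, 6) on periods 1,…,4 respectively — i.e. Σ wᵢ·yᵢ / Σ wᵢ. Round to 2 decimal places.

128.84

Weighted sum: 5·45.8 + 6·225.2 + 3·124.4 + 6·103.9 = 229.0 + 1351.2 + 373.2 + 623.4 = 2576.8
Weight total: 5 + 6 + 3 + 6 = 20
WMA = 2576.8 / 20 = 128.84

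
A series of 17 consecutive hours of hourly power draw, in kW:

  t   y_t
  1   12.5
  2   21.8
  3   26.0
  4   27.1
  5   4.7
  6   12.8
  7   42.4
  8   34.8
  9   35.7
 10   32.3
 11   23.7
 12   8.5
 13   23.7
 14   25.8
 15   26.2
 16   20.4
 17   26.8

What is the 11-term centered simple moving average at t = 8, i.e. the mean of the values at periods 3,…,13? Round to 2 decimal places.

Sum of periods 3–13: 26.0 + 27.1 + 4.7 + 12.8 + 42.4 + 34.8 + 35.7 + 32.3 + 23.7 + 8.5 + 23.7 = 271.7
Divide by 11: 271.7 / 11 = 24.70

24.70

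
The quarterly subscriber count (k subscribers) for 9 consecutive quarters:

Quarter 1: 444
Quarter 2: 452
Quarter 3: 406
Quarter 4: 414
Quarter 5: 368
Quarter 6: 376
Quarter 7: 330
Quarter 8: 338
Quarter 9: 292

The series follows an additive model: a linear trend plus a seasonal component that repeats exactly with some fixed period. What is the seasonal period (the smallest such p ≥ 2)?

First differences y_{t+1} − y_t: 8, -46, 8, -46, 8, -46, …
The difference pattern repeats every 2 terms and not for any smaller step, so p = 2.

2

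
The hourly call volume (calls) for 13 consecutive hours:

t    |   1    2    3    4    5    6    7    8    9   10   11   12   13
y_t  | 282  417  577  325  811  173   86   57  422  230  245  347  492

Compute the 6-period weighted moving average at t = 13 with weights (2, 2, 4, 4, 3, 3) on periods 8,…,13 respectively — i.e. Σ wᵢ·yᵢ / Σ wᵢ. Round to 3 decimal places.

298.611

Weighted sum: 2·57 + 2·422 + 4·230 + 4·245 + 3·347 + 3·492 = 114 + 844 + 920 + 980 + 1041 + 1476 = 5375
Weight total: 2 + 2 + 4 + 4 + 3 + 3 = 18
WMA = 5375 / 18 = 298.611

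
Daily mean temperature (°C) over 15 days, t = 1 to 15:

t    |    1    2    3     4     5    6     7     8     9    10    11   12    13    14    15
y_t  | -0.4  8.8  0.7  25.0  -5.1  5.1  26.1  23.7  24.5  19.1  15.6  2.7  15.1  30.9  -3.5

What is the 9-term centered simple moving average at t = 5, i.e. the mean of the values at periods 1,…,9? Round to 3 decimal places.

Sum of periods 1–9: (-0.4) + 8.8 + 0.7 + 25.0 + (-5.1) + 5.1 + 26.1 + 23.7 + 24.5 = 108.4
Divide by 9: 108.4 / 9 = 12.044

12.044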